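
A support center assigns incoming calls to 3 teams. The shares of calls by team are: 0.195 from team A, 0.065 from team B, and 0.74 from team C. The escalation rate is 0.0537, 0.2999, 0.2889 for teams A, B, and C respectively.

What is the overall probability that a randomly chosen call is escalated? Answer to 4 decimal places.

0.2438

By the law of total probability,
P(E) = P(E|A)·P(A) + P(E|B)·P(B) + P(E|C)·P(C)
      = 0.0537·0.195 + 0.2999·0.065 + 0.2889·0.74
      = 0.0104715 + 0.0194935 + 0.213786 = 0.243751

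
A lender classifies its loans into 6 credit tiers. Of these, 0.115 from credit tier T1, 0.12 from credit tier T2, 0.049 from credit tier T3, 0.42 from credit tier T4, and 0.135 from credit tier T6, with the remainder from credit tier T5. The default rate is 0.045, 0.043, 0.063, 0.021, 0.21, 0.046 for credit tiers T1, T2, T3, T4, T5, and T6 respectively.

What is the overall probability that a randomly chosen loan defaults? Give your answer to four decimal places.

P(T5) = 1 − (0.115 + 0.12 + 0.049 + 0.42 + 0.135) = 0.161.
P(D) = P(D|T1)·P(T1) + P(D|T2)·P(T2) + P(D|T3)·P(T3) + P(D|T4)·P(T4) + P(D|T5)·P(T5) + P(D|T6)·P(T6)
      = 0.045·0.115 + 0.043·0.12 + 0.063·0.049 + 0.021·0.42 + 0.21·0.161 + 0.046·0.135
      = 0.005175 + 0.00516 + 0.003087 + 0.00882 + 0.03381 + 0.00621 = 0.062262

P(D) ≈ 0.0623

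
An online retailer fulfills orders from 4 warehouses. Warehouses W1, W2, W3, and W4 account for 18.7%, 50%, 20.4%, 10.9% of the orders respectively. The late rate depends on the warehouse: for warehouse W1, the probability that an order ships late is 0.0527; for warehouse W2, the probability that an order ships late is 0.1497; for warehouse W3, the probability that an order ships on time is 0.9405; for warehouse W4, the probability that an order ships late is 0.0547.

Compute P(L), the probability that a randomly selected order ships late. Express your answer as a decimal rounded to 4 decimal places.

0.1028

P(L|W3) = 1 − 0.9405 = 0.0595.
P(L) = P(L|W1)·P(W1) + P(L|W2)·P(W2) + P(L|W3)·P(W3) + P(L|W4)·P(W4)
      = 0.0527·0.187 + 0.1497·0.5 + 0.0595·0.204 + 0.0547·0.109
      = 0.0098549 + 0.07485 + 0.012138 + 0.0059623 = 0.1028052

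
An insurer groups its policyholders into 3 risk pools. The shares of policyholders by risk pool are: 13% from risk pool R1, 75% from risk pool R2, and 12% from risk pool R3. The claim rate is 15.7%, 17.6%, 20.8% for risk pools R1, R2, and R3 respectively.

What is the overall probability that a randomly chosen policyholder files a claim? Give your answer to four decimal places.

0.1774

By the law of total probability,
P(C) = P(C|R1)·P(R1) + P(C|R2)·P(R2) + P(C|R3)·P(R3)
      = 0.157·0.13 + 0.176·0.75 + 0.208·0.12
      = 0.02041 + 0.132 + 0.02496 = 0.17737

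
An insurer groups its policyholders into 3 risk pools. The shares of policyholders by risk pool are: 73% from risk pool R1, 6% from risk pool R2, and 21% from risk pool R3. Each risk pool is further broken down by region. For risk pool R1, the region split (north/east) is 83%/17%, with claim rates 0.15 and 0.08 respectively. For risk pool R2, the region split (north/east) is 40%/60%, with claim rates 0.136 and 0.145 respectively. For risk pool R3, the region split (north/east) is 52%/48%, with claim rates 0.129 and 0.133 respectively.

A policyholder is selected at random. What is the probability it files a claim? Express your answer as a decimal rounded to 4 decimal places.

0.1368

P(C|R1) = 0.83·0.15 + 0.17·0.08 = 0.1245 + 0.0136 = 0.1381
P(C|R2) = 0.4·0.136 + 0.6·0.145 = 0.0544 + 0.087 = 0.1414
P(C|R3) = 0.52·0.129 + 0.48·0.133 = 0.06708 + 0.06384 = 0.13092
Then overall,
P(C) = 0.73·0.1381 + 0.06·0.1414 + 0.21·0.13092
      = 0.100813 + 0.008484 + 0.0274932 = 0.1367902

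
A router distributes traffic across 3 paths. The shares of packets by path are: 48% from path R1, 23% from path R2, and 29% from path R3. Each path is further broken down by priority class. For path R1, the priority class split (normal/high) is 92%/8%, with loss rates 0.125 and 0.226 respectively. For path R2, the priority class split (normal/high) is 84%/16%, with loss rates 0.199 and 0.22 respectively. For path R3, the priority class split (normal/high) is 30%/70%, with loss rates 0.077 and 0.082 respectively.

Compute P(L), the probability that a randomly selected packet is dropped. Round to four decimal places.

P(L|R1) = 0.92·0.125 + 0.08·0.226 = 0.115 + 0.01808 = 0.13308
P(L|R2) = 0.84·0.199 + 0.16·0.22 = 0.16716 + 0.0352 = 0.20236
P(L|R3) = 0.3·0.077 + 0.7·0.082 = 0.0231 + 0.0574 = 0.0805
By total probability over the outer partition,
P(L) = 0.48·0.13308 + 0.23·0.20236 + 0.29·0.0805
      = 0.0638784 + 0.0465428 + 0.023345 = 0.1337662

P(L) ≈ 0.1338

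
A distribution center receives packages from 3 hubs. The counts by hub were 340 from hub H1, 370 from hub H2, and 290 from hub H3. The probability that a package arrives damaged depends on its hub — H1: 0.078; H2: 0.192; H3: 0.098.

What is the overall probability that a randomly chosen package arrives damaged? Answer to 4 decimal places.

P(D) ≈ 0.1260

Total: 340 + 370 + 290 = 1000.
P(H1) = 340/1000 = 0.34. P(H2) = 370/1000 = 0.37. P(H3) = 290/1000 = 0.29.
P(D) = P(D|H1)·P(H1) + P(D|H2)·P(H2) + P(D|H3)·P(H3)
      = 0.078·0.34 + 0.192·0.37 + 0.098·0.29
      = 0.02652 + 0.07104 + 0.02842 = 0.12598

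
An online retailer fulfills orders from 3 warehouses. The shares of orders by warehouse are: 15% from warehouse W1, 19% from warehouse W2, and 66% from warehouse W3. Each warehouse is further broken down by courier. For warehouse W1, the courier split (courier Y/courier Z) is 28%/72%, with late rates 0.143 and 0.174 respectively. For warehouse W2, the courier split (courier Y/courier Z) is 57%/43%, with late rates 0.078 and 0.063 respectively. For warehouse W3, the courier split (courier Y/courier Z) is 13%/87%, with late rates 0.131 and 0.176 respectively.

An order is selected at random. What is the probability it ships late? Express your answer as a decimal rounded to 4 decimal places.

P(L|W1) = 0.28·0.143 + 0.72·0.174 = 0.04004 + 0.12528 = 0.16532
P(L|W2) = 0.57·0.078 + 0.43·0.063 = 0.04446 + 0.02709 = 0.07155
P(L|W3) = 0.13·0.131 + 0.87·0.176 = 0.01703 + 0.15312 = 0.17015
Then overall,
P(L) = 0.15·0.16532 + 0.19·0.07155 + 0.66·0.17015
      = 0.024798 + 0.0135945 + 0.112299 = 0.1506915

0.1507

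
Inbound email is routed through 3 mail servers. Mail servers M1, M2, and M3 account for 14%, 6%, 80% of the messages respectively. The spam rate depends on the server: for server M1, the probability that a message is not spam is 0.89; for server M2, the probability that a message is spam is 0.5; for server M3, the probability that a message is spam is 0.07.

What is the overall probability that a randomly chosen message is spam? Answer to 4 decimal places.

P(S|M1) = 1 − 0.89 = 0.11.
By the law of total probability,
P(S) = P(S|M1)·P(M1) + P(S|M2)·P(M2) + P(S|M3)·P(M3)
      = 0.11·0.14 + 0.5·0.06 + 0.07·0.8
      = 0.0154 + 0.03 + 0.056 = 0.1014

0.1014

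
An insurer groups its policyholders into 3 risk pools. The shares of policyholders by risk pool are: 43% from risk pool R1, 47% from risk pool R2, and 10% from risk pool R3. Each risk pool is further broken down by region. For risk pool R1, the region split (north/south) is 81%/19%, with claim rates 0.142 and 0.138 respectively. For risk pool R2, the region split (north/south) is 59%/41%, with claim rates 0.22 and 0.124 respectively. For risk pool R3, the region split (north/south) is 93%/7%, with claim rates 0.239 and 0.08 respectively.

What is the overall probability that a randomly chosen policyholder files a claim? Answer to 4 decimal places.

0.1684

P(C|R1) = 0.81·0.142 + 0.19·0.138 = 0.11502 + 0.02622 = 0.14124
P(C|R2) = 0.59·0.22 + 0.41·0.124 = 0.1298 + 0.05084 = 0.18064
P(C|R3) = 0.93·0.239 + 0.07·0.08 = 0.22227 + 0.0056 = 0.22787
Then overall,
P(C) = 0.43·0.14124 + 0.47·0.18064 + 0.1·0.22787
      = 0.0607332 + 0.0849008 + 0.022787 = 0.168421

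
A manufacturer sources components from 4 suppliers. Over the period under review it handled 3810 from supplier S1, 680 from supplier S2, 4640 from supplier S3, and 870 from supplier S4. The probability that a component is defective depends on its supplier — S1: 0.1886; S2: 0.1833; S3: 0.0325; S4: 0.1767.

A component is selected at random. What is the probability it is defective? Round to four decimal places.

Total: 3810 + 680 + 4640 + 870 = 10000.
P(S1) = 3810/10000 = 0.381. P(S2) = 680/10000 = 0.068. P(S3) = 4640/10000 = 0.464. P(S4) = 870/10000 = 0.087.
P(D) = P(D|S1)·P(S1) + P(D|S2)·P(S2) + P(D|S3)·P(S3) + P(D|S4)·P(S4)
      = 0.1886·0.381 + 0.1833·0.068 + 0.0325·0.464 + 0.1767·0.087
      = 0.0718566 + 0.0124644 + 0.01508 + 0.0153729 = 0.1147739

0.1148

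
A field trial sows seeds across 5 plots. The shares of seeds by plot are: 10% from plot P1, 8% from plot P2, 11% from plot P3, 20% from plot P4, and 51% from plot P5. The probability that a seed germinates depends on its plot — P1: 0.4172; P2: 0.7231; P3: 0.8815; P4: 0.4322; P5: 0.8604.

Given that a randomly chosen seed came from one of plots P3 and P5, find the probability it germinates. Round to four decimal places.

0.8641

Let S = {P3, P5}.
P(S) = 0.11 + 0.51 = 0.62.
P(G ∩ S) = 0.8815·0.11 + 0.8604·0.51 = 0.096965 + 0.438804 = 0.535769.
P(G | S) = 0.535769 / 0.62 = 0.864144…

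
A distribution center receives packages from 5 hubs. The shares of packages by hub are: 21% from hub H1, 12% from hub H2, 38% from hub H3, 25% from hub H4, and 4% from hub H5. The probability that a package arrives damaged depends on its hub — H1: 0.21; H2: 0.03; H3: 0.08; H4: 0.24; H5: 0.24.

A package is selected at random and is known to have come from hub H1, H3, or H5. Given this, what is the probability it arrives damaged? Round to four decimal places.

0.1335

Let S = {H1, H3, H5}.
P(S) = 0.21 + 0.38 + 0.04 = 0.63.
P(D ∩ S) = 0.21·0.21 + 0.08·0.38 + 0.24·0.04 = 0.0441 + 0.0304 + 0.0096 = 0.0841.
P(D | S) = 0.0841 / 0.63 = 0.133492…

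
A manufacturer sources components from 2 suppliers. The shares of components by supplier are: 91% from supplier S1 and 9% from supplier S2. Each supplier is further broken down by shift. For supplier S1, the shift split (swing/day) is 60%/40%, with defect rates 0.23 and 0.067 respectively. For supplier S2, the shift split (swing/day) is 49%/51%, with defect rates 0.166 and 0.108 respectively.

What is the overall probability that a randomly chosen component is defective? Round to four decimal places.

P(D|S1) = 0.6·0.23 + 0.4·0.067 = 0.138 + 0.0268 = 0.1648
P(D|S2) = 0.49·0.166 + 0.51·0.108 = 0.08134 + 0.05508 = 0.13642
Then overall,
P(D) = 0.91·0.1648 + 0.09·0.13642
      = 0.149968 + 0.0122778 = 0.1622458

0.1622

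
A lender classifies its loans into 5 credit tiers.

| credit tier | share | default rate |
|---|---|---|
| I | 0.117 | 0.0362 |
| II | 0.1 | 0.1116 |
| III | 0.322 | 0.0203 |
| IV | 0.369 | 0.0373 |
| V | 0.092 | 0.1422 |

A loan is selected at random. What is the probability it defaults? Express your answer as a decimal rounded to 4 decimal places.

P(D) = P(D|I)·P(I) + P(D|II)·P(II) + P(D|III)·P(III) + P(D|IV)·P(IV) + P(D|V)·P(V)
      = 0.0362·0.117 + 0.1116·0.1 + 0.0203·0.322 + 0.0373·0.369 + 0.1422·0.092
      = 0.0042354 + 0.01116 + 0.0065366 + 0.0137637 + 0.0130824 = 0.0487781

0.0488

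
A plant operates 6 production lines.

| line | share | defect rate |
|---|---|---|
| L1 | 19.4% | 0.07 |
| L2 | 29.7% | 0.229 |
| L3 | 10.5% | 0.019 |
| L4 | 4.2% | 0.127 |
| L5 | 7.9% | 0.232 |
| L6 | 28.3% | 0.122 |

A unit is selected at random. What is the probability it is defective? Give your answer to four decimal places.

P(D) ≈ 0.1418

P(D) = P(D|L1)·P(L1) + P(D|L2)·P(L2) + P(D|L3)·P(L3) + P(D|L4)·P(L4) + P(D|L5)·P(L5) + P(D|L6)·P(L6)
      = 0.07·0.194 + 0.229·0.297 + 0.019·0.105 + 0.127·0.042 + 0.232·0.079 + 0.122·0.283
      = 0.01358 + 0.068013 + 0.001995 + 0.005334 + 0.018328 + 0.034526 = 0.141776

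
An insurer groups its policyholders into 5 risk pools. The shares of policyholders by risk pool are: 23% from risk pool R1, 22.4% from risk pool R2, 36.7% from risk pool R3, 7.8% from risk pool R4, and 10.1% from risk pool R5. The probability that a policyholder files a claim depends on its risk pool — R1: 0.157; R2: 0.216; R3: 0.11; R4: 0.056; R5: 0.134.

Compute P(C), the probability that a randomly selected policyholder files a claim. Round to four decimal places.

P(C) ≈ 0.1428

P(C) = P(C|R1)·P(R1) + P(C|R2)·P(R2) + P(C|R3)·P(R3) + P(C|R4)·P(R4) + P(C|R5)·P(R5)
      = 0.157·0.23 + 0.216·0.224 + 0.11·0.367 + 0.056·0.078 + 0.134·0.101
      = 0.03611 + 0.048384 + 0.04037 + 0.004368 + 0.013534 = 0.142766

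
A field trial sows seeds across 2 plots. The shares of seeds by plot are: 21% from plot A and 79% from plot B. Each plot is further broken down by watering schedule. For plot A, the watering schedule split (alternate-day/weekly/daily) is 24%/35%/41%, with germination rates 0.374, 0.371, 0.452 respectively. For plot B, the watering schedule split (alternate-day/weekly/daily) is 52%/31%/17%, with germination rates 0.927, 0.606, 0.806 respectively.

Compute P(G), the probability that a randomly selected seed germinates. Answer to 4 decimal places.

0.7225

P(G|A) = 0.24·0.374 + 0.35·0.371 + 0.41·0.452 = 0.08976 + 0.12985 + 0.18532 = 0.40493
P(G|B) = 0.52·0.927 + 0.31·0.606 + 0.17·0.806 = 0.48204 + 0.18786 + 0.13702 = 0.80692
By total probability over the outer partition,
P(G) = 0.21·0.40493 + 0.79·0.80692
      = 0.0850353 + 0.6374668 = 0.7225021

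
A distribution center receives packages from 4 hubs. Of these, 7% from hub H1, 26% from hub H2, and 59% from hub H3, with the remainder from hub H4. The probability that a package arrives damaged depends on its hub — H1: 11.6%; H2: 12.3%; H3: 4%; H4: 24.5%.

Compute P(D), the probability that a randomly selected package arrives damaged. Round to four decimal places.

0.0833

P(H4) = 1 − (0.07 + 0.26 + 0.59) = 0.08.
P(D) = P(D|H1)·P(H1) + P(D|H2)·P(H2) + P(D|H3)·P(H3) + P(D|H4)·P(H4)
      = 0.116·0.07 + 0.123·0.26 + 0.04·0.59 + 0.245·0.08
      = 0.00812 + 0.03198 + 0.0236 + 0.0196 = 0.0833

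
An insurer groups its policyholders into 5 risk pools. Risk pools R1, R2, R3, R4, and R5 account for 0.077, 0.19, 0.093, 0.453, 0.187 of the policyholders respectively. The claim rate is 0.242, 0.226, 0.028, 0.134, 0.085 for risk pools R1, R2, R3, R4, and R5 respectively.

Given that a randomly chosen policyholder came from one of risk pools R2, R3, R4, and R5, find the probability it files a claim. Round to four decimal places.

Let S = {R2, R3, R4, R5}.
P(S) = 0.19 + 0.093 + 0.453 + 0.187 = 0.923.
P(C ∩ S) = 0.226·0.19 + 0.028·0.093 + 0.134·0.453 + 0.085·0.187 = 0.04294 + 0.002604 + 0.060702 + 0.015895 = 0.122141.
P(C | S) = 0.122141 / 0.923 = 0.132330…

P(C|S) ≈ 0.1323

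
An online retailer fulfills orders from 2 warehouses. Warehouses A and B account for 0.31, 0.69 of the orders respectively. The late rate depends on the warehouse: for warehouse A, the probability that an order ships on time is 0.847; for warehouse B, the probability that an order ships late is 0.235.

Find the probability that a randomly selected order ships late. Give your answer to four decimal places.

0.2096

P(L|A) = 1 − 0.847 = 0.153.
By the law of total probability,
P(L) = P(L|A)·P(A) + P(L|B)·P(B)
      = 0.153·0.31 + 0.235·0.69
      = 0.04743 + 0.16215 = 0.20958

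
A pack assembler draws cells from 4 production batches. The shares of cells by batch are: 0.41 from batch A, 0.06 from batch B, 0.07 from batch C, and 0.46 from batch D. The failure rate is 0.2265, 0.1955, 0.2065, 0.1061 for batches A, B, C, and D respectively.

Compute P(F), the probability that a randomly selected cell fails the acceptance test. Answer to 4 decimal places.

P(F) ≈ 0.1679

P(F) = P(F|A)·P(A) + P(F|B)·P(B) + P(F|C)·P(C) + P(F|D)·P(D)
      = 0.2265·0.41 + 0.1955·0.06 + 0.2065·0.07 + 0.1061·0.46
      = 0.092865 + 0.01173 + 0.014455 + 0.048806 = 0.167856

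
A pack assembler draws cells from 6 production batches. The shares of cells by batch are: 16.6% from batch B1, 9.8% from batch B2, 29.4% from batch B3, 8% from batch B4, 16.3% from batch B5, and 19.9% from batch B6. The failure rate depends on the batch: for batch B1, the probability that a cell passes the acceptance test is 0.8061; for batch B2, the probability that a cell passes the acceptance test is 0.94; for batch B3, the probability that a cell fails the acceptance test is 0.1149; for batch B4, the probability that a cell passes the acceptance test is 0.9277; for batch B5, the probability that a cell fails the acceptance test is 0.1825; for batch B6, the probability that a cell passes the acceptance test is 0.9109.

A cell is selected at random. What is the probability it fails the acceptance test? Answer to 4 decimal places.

P(F) ≈ 0.1251

P(F|B1) = 1 − 0.8061 = 0.1939.
P(F|B2) = 1 − 0.94 = 0.06.
P(F|B4) = 1 − 0.9277 = 0.0723.
P(F|B6) = 1 − 0.9109 = 0.0891.
By the law of total probability,
P(F) = P(F|B1)·P(B1) + P(F|B2)·P(B2) + P(F|B3)·P(B3) + P(F|B4)·P(B4) + P(F|B5)·P(B5) + P(F|B6)·P(B6)
      = 0.1939·0.166 + 0.06·0.098 + 0.1149·0.294 + 0.0723·0.08 + 0.1825·0.163 + 0.0891·0.199
      = 0.0321874 + 0.00588 + 0.0337806 + 0.005784 + 0.0297475 + 0.0177309 = 0.1251104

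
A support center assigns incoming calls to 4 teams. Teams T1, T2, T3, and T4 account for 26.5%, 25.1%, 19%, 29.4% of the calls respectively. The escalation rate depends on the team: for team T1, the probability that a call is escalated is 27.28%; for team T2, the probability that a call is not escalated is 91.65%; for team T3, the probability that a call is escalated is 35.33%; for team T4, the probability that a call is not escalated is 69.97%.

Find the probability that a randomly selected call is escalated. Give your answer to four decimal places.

0.2487

P(E|T2) = 1 − 0.9165 = 0.0835.
P(E|T4) = 1 − 0.6997 = 0.3003.
P(E) = P(E|T1)·P(T1) + P(E|T2)·P(T2) + P(E|T3)·P(T3) + P(E|T4)·P(T4)
      = 0.2728·0.265 + 0.0835·0.251 + 0.3533·0.19 + 0.3003·0.294
      = 0.072292 + 0.0209585 + 0.067127 + 0.0882882 = 0.2486657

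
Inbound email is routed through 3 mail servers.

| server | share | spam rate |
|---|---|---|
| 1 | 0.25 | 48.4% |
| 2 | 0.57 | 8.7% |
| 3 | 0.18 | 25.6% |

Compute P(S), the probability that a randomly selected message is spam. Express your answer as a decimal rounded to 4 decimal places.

P(S) ≈ 0.2167

P(S) = P(S|1)·P(1) + P(S|2)·P(2) + P(S|3)·P(3)
      = 0.484·0.25 + 0.087·0.57 + 0.256·0.18
      = 0.121 + 0.04959 + 0.04608 = 0.21667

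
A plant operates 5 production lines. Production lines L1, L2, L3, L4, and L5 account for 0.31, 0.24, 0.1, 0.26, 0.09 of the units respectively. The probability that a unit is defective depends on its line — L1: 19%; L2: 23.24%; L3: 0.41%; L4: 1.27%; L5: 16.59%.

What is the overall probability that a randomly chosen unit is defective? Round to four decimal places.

By the law of total probability,
P(D) = P(D|L1)·P(L1) + P(D|L2)·P(L2) + P(D|L3)·P(L3) + P(D|L4)·P(L4) + P(D|L5)·P(L5)
      = 0.19·0.31 + 0.2324·0.24 + 0.0041·0.1 + 0.0127·0.26 + 0.1659·0.09
      = 0.0589 + 0.055776 + 0.00041 + 0.003302 + 0.014931 = 0.133319

0.1333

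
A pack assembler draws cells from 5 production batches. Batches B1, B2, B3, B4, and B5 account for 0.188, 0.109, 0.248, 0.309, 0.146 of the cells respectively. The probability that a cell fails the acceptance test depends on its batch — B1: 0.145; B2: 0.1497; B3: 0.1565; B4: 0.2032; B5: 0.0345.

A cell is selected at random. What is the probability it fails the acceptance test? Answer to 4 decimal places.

By the law of total probability,
P(F) = P(F|B1)·P(B1) + P(F|B2)·P(B2) + P(F|B3)·P(B3) + P(F|B4)·P(B4) + P(F|B5)·P(B5)
      = 0.145·0.188 + 0.1497·0.109 + 0.1565·0.248 + 0.2032·0.309 + 0.0345·0.146
      = 0.02726 + 0.0163173 + 0.038812 + 0.0627888 + 0.005037 = 0.1502151

P(F) ≈ 0.1502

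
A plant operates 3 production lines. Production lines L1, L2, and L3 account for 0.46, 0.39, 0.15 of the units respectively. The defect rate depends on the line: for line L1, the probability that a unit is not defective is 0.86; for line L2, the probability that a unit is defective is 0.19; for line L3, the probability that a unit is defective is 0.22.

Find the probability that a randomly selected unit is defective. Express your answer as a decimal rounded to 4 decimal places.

P(D|L1) = 1 − 0.86 = 0.14.
P(D) = P(D|L1)·P(L1) + P(D|L2)·P(L2) + P(D|L3)·P(L3)
      = 0.14·0.46 + 0.19·0.39 + 0.22·0.15
      = 0.0644 + 0.0741 + 0.033 = 0.1715

P(D) ≈ 0.1715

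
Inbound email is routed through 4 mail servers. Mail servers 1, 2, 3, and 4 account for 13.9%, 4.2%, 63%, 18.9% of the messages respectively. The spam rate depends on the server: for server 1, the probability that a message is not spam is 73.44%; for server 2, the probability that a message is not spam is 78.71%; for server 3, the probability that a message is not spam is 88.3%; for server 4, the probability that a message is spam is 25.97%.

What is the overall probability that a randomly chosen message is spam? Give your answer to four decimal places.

P(S|1) = 1 − 0.7344 = 0.2656.
P(S|2) = 1 − 0.7871 = 0.2129.
P(S|3) = 1 − 0.883 = 0.117.
Using total probability over the partition,
P(S) = P(S|1)·P(1) + P(S|2)·P(2) + P(S|3)·P(3) + P(S|4)·P(4)
      = 0.2656·0.139 + 0.2129·0.042 + 0.117·0.63 + 0.2597·0.189
      = 0.0369184 + 0.0089418 + 0.07371 + 0.0490833 = 0.1686535

0.1687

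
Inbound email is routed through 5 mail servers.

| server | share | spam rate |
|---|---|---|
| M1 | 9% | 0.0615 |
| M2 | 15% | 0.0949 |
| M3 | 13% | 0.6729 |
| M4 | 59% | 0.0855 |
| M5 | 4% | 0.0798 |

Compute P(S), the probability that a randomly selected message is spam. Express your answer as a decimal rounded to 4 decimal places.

P(S) ≈ 0.1609

By the law of total probability,
P(S) = P(S|M1)·P(M1) + P(S|M2)·P(M2) + P(S|M3)·P(M3) + P(S|M4)·P(M4) + P(S|M5)·P(M5)
      = 0.0615·0.09 + 0.0949·0.15 + 0.6729·0.13 + 0.0855·0.59 + 0.0798·0.04
      = 0.005535 + 0.014235 + 0.087477 + 0.050445 + 0.003192 = 0.160884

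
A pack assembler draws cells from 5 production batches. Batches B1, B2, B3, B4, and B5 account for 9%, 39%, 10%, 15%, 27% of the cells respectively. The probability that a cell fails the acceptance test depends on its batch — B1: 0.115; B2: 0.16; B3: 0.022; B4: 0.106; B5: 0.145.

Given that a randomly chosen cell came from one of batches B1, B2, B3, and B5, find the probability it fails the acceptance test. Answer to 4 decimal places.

Let S = {B1, B2, B3, B5}.
P(S) = 0.09 + 0.39 + 0.1 + 0.27 = 0.85.
P(F ∩ S) = 0.115·0.09 + 0.16·0.39 + 0.022·0.1 + 0.145·0.27 = 0.01035 + 0.0624 + 0.0022 + 0.03915 = 0.1141.
P(F | S) = 0.1141 / 0.85 = 0.134235…

P(F|S) ≈ 0.1342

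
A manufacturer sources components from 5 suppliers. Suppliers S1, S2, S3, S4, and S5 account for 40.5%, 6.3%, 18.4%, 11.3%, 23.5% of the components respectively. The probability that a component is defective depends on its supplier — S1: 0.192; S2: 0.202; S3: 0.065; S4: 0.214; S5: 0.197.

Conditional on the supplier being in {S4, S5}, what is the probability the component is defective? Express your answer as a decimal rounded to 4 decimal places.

P(D|S) ≈ 0.2025

Let S = {S4, S5}.
P(S) = 0.113 + 0.235 = 0.348.
P(D ∩ S) = 0.214·0.113 + 0.197·0.235 = 0.024182 + 0.046295 = 0.070477.
P(D | S) = 0.070477 / 0.348 = 0.202520…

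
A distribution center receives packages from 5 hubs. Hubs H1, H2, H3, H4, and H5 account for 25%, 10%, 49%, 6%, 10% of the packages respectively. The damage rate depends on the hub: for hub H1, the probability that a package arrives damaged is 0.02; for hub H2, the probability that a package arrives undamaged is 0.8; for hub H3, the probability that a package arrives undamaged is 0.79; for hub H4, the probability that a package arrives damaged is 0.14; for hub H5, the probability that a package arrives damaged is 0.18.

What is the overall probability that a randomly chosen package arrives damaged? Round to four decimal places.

0.1543

P(D|H2) = 1 − 0.8 = 0.2.
P(D|H3) = 1 − 0.79 = 0.21.
P(D) = P(D|H1)·P(H1) + P(D|H2)·P(H2) + P(D|H3)·P(H3) + P(D|H4)·P(H4) + P(D|H5)·P(H5)
      = 0.02·0.25 + 0.2·0.1 + 0.21·0.49 + 0.14·0.06 + 0.18·0.1
      = 0.005 + 0.02 + 0.1029 + 0.0084 + 0.018 = 0.1543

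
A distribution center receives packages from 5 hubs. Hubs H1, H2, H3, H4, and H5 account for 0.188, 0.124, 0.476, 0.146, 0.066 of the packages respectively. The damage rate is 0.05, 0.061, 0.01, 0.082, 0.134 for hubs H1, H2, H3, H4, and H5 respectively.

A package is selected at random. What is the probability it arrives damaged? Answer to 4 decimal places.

P(D) ≈ 0.0425

P(D) = P(D|H1)·P(H1) + P(D|H2)·P(H2) + P(D|H3)·P(H3) + P(D|H4)·P(H4) + P(D|H5)·P(H5)
      = 0.05·0.188 + 0.061·0.124 + 0.01·0.476 + 0.082·0.146 + 0.134·0.066
      = 0.0094 + 0.007564 + 0.00476 + 0.011972 + 0.008844 = 0.04254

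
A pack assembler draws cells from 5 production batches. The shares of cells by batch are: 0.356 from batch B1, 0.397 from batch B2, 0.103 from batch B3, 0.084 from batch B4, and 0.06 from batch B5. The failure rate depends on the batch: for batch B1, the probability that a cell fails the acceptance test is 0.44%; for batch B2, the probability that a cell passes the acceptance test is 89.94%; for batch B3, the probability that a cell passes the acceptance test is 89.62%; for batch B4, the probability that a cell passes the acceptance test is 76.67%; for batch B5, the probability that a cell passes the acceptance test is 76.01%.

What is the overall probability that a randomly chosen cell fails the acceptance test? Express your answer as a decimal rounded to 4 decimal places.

P(F|B2) = 1 − 0.8994 = 0.1006.
P(F|B3) = 1 − 0.8962 = 0.1038.
P(F|B4) = 1 − 0.7667 = 0.2333.
P(F|B5) = 1 − 0.7601 = 0.2399.
P(F) = P(F|B1)·P(B1) + P(F|B2)·P(B2) + P(F|B3)·P(B3) + P(F|B4)·P(B4) + P(F|B5)·P(B5)
      = 0.0044·0.356 + 0.1006·0.397 + 0.1038·0.103 + 0.2333·0.084 + 0.2399·0.06
      = 0.0015664 + 0.0399382 + 0.0106914 + 0.0195972 + 0.014394 = 0.0861872

0.0862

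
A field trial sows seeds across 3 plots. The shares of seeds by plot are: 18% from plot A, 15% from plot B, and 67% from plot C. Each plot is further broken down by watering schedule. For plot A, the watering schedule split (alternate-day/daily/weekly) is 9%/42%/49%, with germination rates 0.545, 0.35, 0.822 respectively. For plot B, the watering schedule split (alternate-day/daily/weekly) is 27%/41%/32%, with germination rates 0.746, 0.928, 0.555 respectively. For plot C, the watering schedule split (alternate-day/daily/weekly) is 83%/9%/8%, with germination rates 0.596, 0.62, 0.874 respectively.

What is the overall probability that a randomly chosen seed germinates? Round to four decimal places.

P(G|A) = 0.09·0.545 + 0.42·0.35 + 0.49·0.822 = 0.04905 + 0.147 + 0.40278 = 0.59883
P(G|B) = 0.27·0.746 + 0.41·0.928 + 0.32·0.555 = 0.20142 + 0.38048 + 0.1776 = 0.7595
P(G|C) = 0.83·0.596 + 0.09·0.62 + 0.08·0.874 = 0.49468 + 0.0558 + 0.06992 = 0.6204
By total probability over the outer partition,
P(G) = 0.18·0.59883 + 0.15·0.7595 + 0.67·0.6204
      = 0.1077894 + 0.113925 + 0.415668 = 0.6373824

P(G) ≈ 0.6374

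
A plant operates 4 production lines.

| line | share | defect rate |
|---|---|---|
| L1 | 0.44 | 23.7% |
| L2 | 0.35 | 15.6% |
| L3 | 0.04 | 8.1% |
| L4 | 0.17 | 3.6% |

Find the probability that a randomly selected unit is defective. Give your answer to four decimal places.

By the law of total probability,
P(D) = P(D|L1)·P(L1) + P(D|L2)·P(L2) + P(D|L3)·P(L3) + P(D|L4)·P(L4)
      = 0.237·0.44 + 0.156·0.35 + 0.081·0.04 + 0.036·0.17
      = 0.10428 + 0.0546 + 0.00324 + 0.00612 = 0.16824

0.1682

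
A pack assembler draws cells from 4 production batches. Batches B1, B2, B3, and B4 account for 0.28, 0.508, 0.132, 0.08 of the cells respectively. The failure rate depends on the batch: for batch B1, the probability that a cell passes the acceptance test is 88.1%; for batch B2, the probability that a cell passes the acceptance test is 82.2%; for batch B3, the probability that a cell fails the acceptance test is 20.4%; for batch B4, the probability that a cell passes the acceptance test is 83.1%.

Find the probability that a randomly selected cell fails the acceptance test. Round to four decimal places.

P(F) ≈ 0.1642

P(F|B1) = 1 − 0.881 = 0.119.
P(F|B2) = 1 − 0.822 = 0.178.
P(F|B4) = 1 − 0.831 = 0.169.
P(F) = P(F|B1)·P(B1) + P(F|B2)·P(B2) + P(F|B3)·P(B3) + P(F|B4)·P(B4)
      = 0.119·0.28 + 0.178·0.508 + 0.204·0.132 + 0.169·0.08
      = 0.03332 + 0.090424 + 0.026928 + 0.01352 = 0.164192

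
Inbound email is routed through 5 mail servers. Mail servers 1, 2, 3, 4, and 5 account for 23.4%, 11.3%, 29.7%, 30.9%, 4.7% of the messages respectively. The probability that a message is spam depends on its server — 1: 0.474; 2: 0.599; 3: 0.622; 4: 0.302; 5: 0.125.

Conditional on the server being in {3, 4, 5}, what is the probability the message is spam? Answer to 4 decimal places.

0.4348

Let J = {3, 4, 5}.
P(J) = 0.297 + 0.309 + 0.047 = 0.653.
P(S ∩ J) = 0.622·0.297 + 0.302·0.309 + 0.125·0.047 = 0.184734 + 0.093318 + 0.005875 = 0.283927.
P(S | J) = 0.283927 / 0.653 = 0.434804…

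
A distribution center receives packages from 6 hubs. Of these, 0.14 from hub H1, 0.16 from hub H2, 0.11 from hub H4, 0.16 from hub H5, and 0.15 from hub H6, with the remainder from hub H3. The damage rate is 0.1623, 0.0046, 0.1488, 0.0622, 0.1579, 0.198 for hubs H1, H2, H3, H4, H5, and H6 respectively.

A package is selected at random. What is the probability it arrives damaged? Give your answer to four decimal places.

P(H3) = 1 − (0.14 + 0.16 + 0.11 + 0.16 + 0.15) = 0.28.
Summing over the partition,
P(D) = P(D|H1)·P(H1) + P(D|H2)·P(H2) + P(D|H3)·P(H3) + P(D|H4)·P(H4) + P(D|H5)·P(H5) + P(D|H6)·P(H6)
      = 0.1623·0.14 + 0.0046·0.16 + 0.1488·0.28 + 0.0622·0.11 + 0.1579·0.16 + 0.198·0.15
      = 0.022722 + 0.000736 + 0.041664 + 0.006842 + 0.025264 + 0.0297 = 0.126928

0.1269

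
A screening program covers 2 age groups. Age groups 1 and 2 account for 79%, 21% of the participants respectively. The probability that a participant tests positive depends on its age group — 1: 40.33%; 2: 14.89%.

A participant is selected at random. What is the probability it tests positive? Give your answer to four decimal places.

By the law of total probability,
P(T) = P(T|1)·P(1) + P(T|2)·P(2)
      = 0.4033·0.79 + 0.1489·0.21
      = 0.318607 + 0.031269 = 0.349876

0.3499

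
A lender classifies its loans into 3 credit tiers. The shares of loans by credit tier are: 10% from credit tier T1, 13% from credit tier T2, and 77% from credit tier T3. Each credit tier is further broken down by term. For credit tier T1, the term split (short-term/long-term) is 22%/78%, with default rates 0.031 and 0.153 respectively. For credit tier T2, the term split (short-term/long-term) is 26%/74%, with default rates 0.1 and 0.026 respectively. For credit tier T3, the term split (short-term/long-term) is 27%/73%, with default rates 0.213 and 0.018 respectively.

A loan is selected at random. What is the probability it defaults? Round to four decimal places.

P(D|T1) = 0.22·0.031 + 0.78·0.153 = 0.00682 + 0.11934 = 0.12616
P(D|T2) = 0.26·0.1 + 0.74·0.026 = 0.026 + 0.01924 = 0.04524
P(D|T3) = 0.27·0.213 + 0.73·0.018 = 0.05751 + 0.01314 = 0.07065
By total probability over the outer partition,
P(D) = 0.1·0.12616 + 0.13·0.04524 + 0.77·0.07065
      = 0.012616 + 0.0058812 + 0.0544005 = 0.0728977

0.0729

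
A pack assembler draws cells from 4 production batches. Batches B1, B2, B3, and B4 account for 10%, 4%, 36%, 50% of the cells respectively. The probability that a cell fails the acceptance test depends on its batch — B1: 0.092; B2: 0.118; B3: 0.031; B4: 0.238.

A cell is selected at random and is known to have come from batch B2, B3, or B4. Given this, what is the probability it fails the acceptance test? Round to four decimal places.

Let S = {B2, B3, B4}.
P(S) = 0.04 + 0.36 + 0.5 = 0.9.
P(F ∩ S) = 0.118·0.04 + 0.031·0.36 + 0.238·0.5 = 0.00472 + 0.01116 + 0.119 = 0.13488.
P(F | S) = 0.13488 / 0.9 = 0.149867…

0.1499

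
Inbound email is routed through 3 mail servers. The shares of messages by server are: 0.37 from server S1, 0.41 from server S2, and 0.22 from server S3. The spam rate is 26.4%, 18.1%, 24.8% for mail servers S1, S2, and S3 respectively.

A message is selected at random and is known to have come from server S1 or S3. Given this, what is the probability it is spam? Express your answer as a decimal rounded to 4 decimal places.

Let J = {S1, S3}.
P(J) = 0.37 + 0.22 = 0.59.
P(S ∩ J) = 0.264·0.37 + 0.248·0.22 = 0.09768 + 0.05456 = 0.15224.
P(S | J) = 0.15224 / 0.59 = 0.258034…

P(S|J) ≈ 0.2580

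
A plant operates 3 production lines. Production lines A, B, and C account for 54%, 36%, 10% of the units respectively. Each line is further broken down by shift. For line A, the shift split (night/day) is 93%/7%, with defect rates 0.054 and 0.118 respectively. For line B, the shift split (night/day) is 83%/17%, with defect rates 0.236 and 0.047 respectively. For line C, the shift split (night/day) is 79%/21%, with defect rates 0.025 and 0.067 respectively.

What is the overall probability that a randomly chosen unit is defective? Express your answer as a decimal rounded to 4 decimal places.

P(D|A) = 0.93·0.054 + 0.07·0.118 = 0.05022 + 0.00826 = 0.05848
P(D|B) = 0.83·0.236 + 0.17·0.047 = 0.19588 + 0.00799 = 0.20387
P(D|C) = 0.79·0.025 + 0.21·0.067 = 0.01975 + 0.01407 = 0.03382
Then overall,
P(D) = 0.54·0.05848 + 0.36·0.20387 + 0.1·0.03382
      = 0.0315792 + 0.0733932 + 0.003382 = 0.1083544

0.1084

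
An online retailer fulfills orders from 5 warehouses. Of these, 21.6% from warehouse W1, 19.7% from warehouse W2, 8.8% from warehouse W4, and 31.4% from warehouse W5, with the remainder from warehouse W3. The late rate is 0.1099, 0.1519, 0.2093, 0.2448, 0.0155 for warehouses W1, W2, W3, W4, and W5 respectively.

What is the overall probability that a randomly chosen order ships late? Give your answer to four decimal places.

0.1188

P(W3) = 1 − (0.216 + 0.197 + 0.088 + 0.314) = 0.185.
P(L) = P(L|W1)·P(W1) + P(L|W2)·P(W2) + P(L|W3)·P(W3) + P(L|W4)·P(W4) + P(L|W5)·P(W5)
      = 0.1099·0.216 + 0.1519·0.197 + 0.2093·0.185 + 0.2448·0.088 + 0.0155·0.314
      = 0.0237384 + 0.0299243 + 0.0387205 + 0.0215424 + 0.004867 = 0.1187926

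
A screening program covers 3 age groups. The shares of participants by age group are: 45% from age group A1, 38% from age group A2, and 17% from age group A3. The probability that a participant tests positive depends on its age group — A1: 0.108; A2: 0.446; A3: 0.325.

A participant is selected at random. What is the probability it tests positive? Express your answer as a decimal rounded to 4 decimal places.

0.2733

P(T) = P(T|A1)·P(A1) + P(T|A2)·P(A2) + P(T|A3)·P(A3)
      = 0.108·0.45 + 0.446·0.38 + 0.325·0.17
      = 0.0486 + 0.16948 + 0.05525 = 0.27333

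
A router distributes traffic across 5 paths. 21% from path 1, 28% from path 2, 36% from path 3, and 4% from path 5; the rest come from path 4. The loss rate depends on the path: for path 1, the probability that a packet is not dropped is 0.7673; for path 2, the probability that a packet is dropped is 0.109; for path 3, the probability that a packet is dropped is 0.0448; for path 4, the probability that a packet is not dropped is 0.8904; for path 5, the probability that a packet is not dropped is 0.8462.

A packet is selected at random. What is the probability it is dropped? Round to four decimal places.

P(L) ≈ 0.1137

P(4) = 1 − (0.21 + 0.28 + 0.36 + 0.04) = 0.11.
P(L|1) = 1 − 0.7673 = 0.2327.
P(L|4) = 1 − 0.8904 = 0.1096.
P(L|5) = 1 − 0.8462 = 0.1538.
P(L) = P(L|1)·P(1) + P(L|2)·P(2) + P(L|3)·P(3) + P(L|4)·P(4) + P(L|5)·P(5)
      = 0.2327·0.21 + 0.109·0.28 + 0.0448·0.36 + 0.1096·0.11 + 0.1538·0.04
      = 0.048867 + 0.03052 + 0.016128 + 0.012056 + 0.006152 = 0.113723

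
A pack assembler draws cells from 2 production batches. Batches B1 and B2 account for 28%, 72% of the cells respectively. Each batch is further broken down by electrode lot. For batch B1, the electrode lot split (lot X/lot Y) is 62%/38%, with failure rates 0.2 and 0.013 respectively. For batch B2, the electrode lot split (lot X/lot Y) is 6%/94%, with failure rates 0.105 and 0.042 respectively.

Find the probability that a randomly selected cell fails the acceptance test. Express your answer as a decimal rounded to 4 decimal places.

P(F|B1) = 0.62·0.2 + 0.38·0.013 = 0.124 + 0.00494 = 0.12894
P(F|B2) = 0.06·0.105 + 0.94·0.042 = 0.0063 + 0.03948 = 0.04578
By total probability over the outer partition,
P(F) = 0.28·0.12894 + 0.72·0.04578
      = 0.0361032 + 0.0329616 = 0.0690648

0.0691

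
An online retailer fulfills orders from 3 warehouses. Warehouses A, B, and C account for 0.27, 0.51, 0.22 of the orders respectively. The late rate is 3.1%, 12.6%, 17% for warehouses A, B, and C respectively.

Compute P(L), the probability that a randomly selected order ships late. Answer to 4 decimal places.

0.1100

P(L) = P(L|A)·P(A) + P(L|B)·P(B) + P(L|C)·P(C)
      = 0.031·0.27 + 0.126·0.51 + 0.17·0.22
      = 0.00837 + 0.06426 + 0.0374 = 0.11003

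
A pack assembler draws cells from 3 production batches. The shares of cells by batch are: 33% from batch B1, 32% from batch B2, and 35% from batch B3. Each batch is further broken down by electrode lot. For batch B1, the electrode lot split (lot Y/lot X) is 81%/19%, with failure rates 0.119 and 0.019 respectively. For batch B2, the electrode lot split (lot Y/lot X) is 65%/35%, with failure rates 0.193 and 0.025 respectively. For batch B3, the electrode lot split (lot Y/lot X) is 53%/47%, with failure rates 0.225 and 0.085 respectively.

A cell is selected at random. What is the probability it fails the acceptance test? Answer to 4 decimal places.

P(F|B1) = 0.81·0.119 + 0.19·0.019 = 0.09639 + 0.00361 = 0.1
P(F|B2) = 0.65·0.193 + 0.35·0.025 = 0.12545 + 0.00875 = 0.1342
P(F|B3) = 0.53·0.225 + 0.47·0.085 = 0.11925 + 0.03995 = 0.1592
By total probability over the outer partition,
P(F) = 0.33·0.1 + 0.32·0.1342 + 0.35·0.1592
      = 0.033 + 0.042944 + 0.05572 = 0.131664

0.1317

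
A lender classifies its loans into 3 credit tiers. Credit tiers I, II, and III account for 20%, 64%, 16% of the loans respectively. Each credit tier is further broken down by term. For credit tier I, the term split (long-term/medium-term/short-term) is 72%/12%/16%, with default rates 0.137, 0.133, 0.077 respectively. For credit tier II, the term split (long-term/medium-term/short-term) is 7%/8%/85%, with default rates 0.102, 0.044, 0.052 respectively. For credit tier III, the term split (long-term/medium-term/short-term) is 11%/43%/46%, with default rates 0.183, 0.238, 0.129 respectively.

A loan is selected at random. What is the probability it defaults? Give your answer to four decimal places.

P(D|I) = 0.72·0.137 + 0.12·0.133 + 0.16·0.077 = 0.09864 + 0.01596 + 0.01232 = 0.12692
P(D|II) = 0.07·0.102 + 0.08·0.044 + 0.85·0.052 = 0.00714 + 0.00352 + 0.0442 = 0.05486
P(D|III) = 0.11·0.183 + 0.43·0.238 + 0.46·0.129 = 0.02013 + 0.10234 + 0.05934 = 0.18181
Then overall,
P(D) = 0.2·0.12692 + 0.64·0.05486 + 0.16·0.18181
      = 0.025384 + 0.0351104 + 0.0290896 = 0.089584

P(D) ≈ 0.0896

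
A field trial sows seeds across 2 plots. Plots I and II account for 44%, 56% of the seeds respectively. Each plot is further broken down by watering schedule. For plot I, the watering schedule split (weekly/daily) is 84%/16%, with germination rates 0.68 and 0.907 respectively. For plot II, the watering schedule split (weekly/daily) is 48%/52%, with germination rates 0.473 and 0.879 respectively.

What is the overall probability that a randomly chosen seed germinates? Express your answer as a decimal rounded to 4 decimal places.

0.6983

P(G|I) = 0.84·0.68 + 0.16·0.907 = 0.5712 + 0.14512 = 0.71632
P(G|II) = 0.48·0.473 + 0.52·0.879 = 0.22704 + 0.45708 = 0.68412
Then overall,
P(G) = 0.44·0.71632 + 0.56·0.68412
      = 0.3151808 + 0.3831072 = 0.698288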